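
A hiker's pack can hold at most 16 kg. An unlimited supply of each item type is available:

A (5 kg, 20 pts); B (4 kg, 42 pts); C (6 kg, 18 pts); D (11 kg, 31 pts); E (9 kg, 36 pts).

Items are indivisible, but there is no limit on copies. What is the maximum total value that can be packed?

Best value-per-unit is B at 42/4, and filling with it alone uses weight 4×4=16. No mix of the others beats 4×42 = 168.

168 pts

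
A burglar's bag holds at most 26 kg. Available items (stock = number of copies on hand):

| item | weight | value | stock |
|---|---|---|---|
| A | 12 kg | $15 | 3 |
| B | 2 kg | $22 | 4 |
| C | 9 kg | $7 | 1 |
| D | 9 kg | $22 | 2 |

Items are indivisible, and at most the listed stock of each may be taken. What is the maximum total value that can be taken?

$132

Best selections within weight 26 and stock limits:
- 4×B + 2×D: weight 26, value 132
- 4×B + 1×C + 1×D: weight 26, value 117
Best: $132.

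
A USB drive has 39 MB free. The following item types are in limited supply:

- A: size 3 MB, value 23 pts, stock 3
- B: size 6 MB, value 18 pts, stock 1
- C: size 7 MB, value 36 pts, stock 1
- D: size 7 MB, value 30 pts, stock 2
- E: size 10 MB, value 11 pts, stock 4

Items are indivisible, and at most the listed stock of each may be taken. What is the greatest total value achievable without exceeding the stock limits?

183 pts

Best selections within size 39 and stock limits:
- 3×A + 1×B + 1×C + 2×D: size 36, value 183
- 3×A + 1×C + 2×D: size 30, value 165
- 3×A + 1×B + 1×C + 1×D + 1×E: size 39, value 164
- 2×A + 1×B + 1×C + 2×D: size 33, value 160
Best: 183 pts.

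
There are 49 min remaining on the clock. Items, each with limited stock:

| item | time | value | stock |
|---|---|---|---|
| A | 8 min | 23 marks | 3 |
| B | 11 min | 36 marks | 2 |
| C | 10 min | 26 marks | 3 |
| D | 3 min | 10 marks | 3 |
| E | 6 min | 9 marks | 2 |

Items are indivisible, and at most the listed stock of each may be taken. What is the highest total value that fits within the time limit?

151 marks

Top feasible selections:
- 1×A + 2×B + 1×C + 3×D: time 49, value 151
- 3×A + 2×B + 1×D: time 49, value 151
Best: 151 marks.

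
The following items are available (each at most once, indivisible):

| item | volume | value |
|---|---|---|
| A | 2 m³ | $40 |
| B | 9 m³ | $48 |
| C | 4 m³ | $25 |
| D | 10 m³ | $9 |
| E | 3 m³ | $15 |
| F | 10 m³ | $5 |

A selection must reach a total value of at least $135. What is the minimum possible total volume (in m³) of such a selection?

Subsets with value ≥ 135, sorted by total volume:
- A+B+C+D+E: volume 28, value 137
- A+B+C+D+E+F: volume 38, value 142
Minimum volume: 28 m³.

28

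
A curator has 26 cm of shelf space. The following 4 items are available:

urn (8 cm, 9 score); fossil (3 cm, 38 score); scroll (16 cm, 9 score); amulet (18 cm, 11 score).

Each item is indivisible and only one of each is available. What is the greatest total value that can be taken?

49 score

Check high-value combinations within 26 cm:
- fossil+amulet: length 3+18=21, value 38+11=49
- urn+fossil: length 8+3=11, value 9+38=47
- fossil+scroll: length 3+16=19, value 38+9=47
Best: 49 score.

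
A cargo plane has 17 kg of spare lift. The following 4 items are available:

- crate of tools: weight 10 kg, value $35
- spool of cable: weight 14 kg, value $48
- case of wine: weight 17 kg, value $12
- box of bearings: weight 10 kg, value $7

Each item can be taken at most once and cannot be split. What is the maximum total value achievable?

$48

Check high-value combinations within 17 kg:
- spool of cable: weight 14, value 48
- crate of tools: weight 10, value 35
- case of wine: weight 17, value 12
- box of bearings: weight 10, value 7
Best: $48.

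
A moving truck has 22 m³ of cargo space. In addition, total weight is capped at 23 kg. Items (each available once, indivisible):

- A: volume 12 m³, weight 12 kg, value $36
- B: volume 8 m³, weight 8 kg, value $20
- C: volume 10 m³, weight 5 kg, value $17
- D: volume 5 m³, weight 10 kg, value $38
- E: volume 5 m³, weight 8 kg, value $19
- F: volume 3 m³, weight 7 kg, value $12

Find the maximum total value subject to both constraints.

$74

Feasible sets respecting both limits:
- A+D: volume 17, weight 22, value 74
- C+D+E: volume 20, weight 23, value 74
- C+D+F: volume 18, weight 22, value 67
- B+D: volume 13, weight 18, value 58
Best: $74.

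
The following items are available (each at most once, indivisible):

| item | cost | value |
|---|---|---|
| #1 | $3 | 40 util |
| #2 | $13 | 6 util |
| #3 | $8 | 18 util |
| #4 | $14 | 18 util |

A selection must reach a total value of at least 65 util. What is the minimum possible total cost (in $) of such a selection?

25

Subsets with value ≥ 65, sorted by total cost:
- #1+#3+#4: cost 25, value 76
- #1+#2+#3+#4: cost 38, value 82
Minimum cost: 25 $.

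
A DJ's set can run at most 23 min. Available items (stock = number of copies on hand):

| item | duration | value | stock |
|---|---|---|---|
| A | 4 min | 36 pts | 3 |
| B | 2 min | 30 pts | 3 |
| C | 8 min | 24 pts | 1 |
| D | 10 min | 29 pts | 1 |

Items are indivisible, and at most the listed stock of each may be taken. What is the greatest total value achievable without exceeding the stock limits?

Top feasible selections:
- 3×A + 3×B: duration 18, value 198
- 2×A + 3×B + 1×C: duration 22, value 186
- 3×A + 2×B: duration 16, value 168
Best: 198 pts.

198 pts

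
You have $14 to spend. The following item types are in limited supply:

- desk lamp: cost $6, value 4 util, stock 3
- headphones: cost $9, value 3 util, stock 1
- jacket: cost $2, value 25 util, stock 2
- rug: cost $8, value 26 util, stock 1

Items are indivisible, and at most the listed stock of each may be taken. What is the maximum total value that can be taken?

76 util

Top feasible selections:
- 2×jacket + 1×rug: cost 12, value 76
- 1×desk lamp + 2×jacket: cost 10, value 54
Best: 76 util.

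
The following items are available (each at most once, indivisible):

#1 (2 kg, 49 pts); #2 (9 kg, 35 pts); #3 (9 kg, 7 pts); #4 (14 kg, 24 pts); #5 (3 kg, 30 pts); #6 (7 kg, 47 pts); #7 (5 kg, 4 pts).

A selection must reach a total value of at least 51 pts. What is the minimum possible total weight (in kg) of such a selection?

5

Subsets with value ≥ 51, sorted by total weight:
- #1+#5: weight 5, value 79
- #1+#7: weight 7, value 53
Minimum weight: 5 kg.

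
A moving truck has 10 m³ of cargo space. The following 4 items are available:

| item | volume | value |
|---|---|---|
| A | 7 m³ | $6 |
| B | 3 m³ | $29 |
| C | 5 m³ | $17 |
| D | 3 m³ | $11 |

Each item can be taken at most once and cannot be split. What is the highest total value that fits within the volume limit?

$46

Check high-value combinations within 10 m³:
- B+C: volume 3+5=8, value 29+17=46
- B+D: volume 3+3=6, value 29+11=40
- A+B: volume 7+3=10, value 6+29=35
- B: volume 3, value 29
Best: $46.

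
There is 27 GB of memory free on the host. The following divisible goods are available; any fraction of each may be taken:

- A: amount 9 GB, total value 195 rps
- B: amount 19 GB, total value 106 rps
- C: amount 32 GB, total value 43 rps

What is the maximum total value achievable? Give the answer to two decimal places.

295.42

Take in order of value per unit:
- A (195/9 per unit): all 9 → value 195, running total 195.00
- B (106/19 per unit): 18 of 19 → value 18×106/19 = 100.4211, running total 295.42
Total 295.42.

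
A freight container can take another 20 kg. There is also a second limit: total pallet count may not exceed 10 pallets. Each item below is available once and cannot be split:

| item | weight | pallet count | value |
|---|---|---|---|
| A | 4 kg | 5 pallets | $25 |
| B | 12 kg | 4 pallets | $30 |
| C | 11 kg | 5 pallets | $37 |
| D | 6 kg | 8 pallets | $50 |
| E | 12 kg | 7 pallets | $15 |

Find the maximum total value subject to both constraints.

$62

Feasible sets respecting both limits:
- A+C: weight 15, pallet count 10, value 62
- A+B: weight 16, pallet count 9, value 55
- D: weight 6, pallet count 8, value 50
- C: weight 11, pallet count 5, value 37
Best: $62.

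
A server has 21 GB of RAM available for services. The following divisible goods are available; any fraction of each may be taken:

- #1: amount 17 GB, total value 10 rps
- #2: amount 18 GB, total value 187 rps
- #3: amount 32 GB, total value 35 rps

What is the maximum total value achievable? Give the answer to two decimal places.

190.28

Take in order of value per unit:
- #2 (187/18 per unit): all 18 → value 187, running total 187.00
- #3 (35/32 per unit): 3 of 32 → value 3×35/32 = 3.2813, running total 190.28
Total 190.28.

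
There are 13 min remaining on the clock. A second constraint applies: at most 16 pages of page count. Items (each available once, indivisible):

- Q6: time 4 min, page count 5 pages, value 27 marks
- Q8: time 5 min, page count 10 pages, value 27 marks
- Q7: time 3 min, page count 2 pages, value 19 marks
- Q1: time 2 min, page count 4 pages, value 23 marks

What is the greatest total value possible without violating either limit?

Feasible sets respecting both limits:
- Q6+Q7+Q1: time 9, page count 11, value 69
- Q8+Q7+Q1: time 10, page count 16, value 69
- Q6+Q8: time 9, page count 15, value 54
Best: 69 marks.

69 marks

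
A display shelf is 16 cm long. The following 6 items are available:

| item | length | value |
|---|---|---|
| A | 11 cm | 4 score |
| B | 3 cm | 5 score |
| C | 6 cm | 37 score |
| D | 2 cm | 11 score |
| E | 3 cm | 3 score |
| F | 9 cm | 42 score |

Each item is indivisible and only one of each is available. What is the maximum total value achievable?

79 score

Check high-value combinations within 16 cm:
- C+F: length 6+9=15, value 37+42=79
- B+D+F: length 3+2+9=14, value 5+11+42=58
- B+C+D+E: length 3+6+2+3=14, value 5+37+11+3=56
Best: 79 score.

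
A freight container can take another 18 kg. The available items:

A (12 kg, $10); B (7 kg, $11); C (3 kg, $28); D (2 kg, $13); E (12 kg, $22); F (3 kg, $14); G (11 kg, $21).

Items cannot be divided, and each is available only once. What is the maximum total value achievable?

$66

Check high-value combinations within 18 kg:
- B+C+D+F: weight 7+3+2+3=15, value 11+28+13+14=66
- C+E+F: weight 3+12+3=18, value 28+22+14=64
- C+D+E: weight 3+2+12=17, value 28+13+22=63
- C+F+G: weight 3+3+11=17, value 28+14+21=63
- C+D+G: weight 3+2+11=16, value 28+13+21=62
Best: $66.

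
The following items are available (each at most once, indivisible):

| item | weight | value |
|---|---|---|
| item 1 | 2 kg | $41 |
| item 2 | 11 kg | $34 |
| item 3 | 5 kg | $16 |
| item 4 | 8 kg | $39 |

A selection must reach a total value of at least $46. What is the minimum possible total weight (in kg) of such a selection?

7

Subsets with value ≥ 46, sorted by total weight:
- item 1+item 3: weight 7, value 57
- item 1+item 4: weight 10, value 80
Minimum weight: 7 kg.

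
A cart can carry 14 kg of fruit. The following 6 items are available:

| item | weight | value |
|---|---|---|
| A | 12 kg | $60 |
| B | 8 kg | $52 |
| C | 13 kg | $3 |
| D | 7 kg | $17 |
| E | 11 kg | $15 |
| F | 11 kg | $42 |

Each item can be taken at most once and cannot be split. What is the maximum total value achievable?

$60

This is a 0/1 knapsack; check combinations near the capacity.
- A: weight 12, value 60
- B: weight 8, value 52
- F: weight 11, value 42
- D: weight 7, value 17
- E: weight 11, value 15
Best: $60.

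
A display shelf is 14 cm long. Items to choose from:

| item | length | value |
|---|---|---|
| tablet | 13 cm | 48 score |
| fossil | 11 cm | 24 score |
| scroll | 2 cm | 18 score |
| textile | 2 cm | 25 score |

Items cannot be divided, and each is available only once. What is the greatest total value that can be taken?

This is a 0/1 knapsack; check combinations near the capacity.
- fossil+textile: length 11+2=13, value 24+25=49
- tablet: length 13, value 48
- scroll+textile: length 2+2=4, value 18+25=43
Best: 49 score.

49 score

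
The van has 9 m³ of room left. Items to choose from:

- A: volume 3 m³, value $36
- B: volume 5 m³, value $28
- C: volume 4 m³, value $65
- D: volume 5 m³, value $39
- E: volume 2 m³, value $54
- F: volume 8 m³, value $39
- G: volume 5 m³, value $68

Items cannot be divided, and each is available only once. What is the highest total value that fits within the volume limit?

$155

Check high-value combinations within 9 m³:
- A+C+E: volume 3+4+2=9, value 36+65+54=155
- C+G: volume 4+5=9, value 65+68=133
- E+G: volume 2+5=7, value 54+68=122
Best: $155.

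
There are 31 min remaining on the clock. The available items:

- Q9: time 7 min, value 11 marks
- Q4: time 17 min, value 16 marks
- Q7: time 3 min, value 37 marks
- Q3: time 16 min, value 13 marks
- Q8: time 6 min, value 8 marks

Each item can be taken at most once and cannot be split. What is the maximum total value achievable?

64 marks

This is a 0/1 knapsack; check combinations near the capacity.
- Q9+Q4+Q7: time 7+17+3=27, value 11+16+37=64
- Q9+Q7+Q3: time 7+3+16=26, value 11+37+13=61
- Q4+Q7+Q8: time 17+3+6=26, value 16+37+8=61
- Q7+Q3+Q8: time 3+16+6=25, value 37+13+8=58
- Q9+Q7+Q8: time 7+3+6=16, value 11+37+8=56
Best: 64 marks.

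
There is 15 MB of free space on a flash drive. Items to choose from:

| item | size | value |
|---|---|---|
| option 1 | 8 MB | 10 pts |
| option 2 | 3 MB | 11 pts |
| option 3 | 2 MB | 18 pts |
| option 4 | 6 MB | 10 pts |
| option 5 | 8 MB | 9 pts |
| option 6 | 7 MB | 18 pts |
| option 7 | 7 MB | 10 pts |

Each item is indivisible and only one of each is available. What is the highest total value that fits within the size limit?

Check high-value combinations within 15 MB:
- option 2+option 3+option 6: size 3+2+7=12, value 11+18+18=47
- option 3+option 4+option 6: size 2+6+7=15, value 18+10+18=46
- option 2+option 3+option 4: size 3+2+6=11, value 11+18+10=39
- option 2+option 3+option 7: size 3+2+7=12, value 11+18+10=39
Best: 47 pts.

47 pts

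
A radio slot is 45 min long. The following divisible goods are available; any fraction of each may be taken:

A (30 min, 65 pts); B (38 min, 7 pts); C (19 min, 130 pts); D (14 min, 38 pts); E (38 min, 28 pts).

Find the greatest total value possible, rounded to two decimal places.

194.00

Take in order of value per unit:
- C (130/19 per unit): all 19 → value 130, running total 130.00
- D (38/14 per unit): all 14 → value 38, running total 168.00
- A (65/30 per unit): 12 of 30 → value 12×65/30 = 26.0000, running total 194.00
Total 194.00.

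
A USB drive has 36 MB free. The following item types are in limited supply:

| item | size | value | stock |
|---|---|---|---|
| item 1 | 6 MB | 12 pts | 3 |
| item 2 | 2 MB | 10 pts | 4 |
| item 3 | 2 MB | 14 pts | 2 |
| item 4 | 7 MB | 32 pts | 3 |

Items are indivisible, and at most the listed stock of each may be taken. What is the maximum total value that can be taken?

Best selections within size 36 and stock limits:
- 4×item 2 + 2×item 3 + 3×item 4: size 33, value 164
- 1×item 1 + 2×item 2 + 2×item 3 + 3×item 4: size 35, value 156
Best: 164 pts.

164 pts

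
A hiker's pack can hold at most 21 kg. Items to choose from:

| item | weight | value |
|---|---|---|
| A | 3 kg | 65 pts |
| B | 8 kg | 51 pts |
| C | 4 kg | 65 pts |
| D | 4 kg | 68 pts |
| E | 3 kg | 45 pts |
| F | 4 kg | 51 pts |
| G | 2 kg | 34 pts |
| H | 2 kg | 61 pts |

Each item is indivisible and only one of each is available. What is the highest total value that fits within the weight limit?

355 pts

Check high-value combinations within 21 kg:
- A+C+D+E+F+H: weight 3+4+4+3+4+2=20, value 65+65+68+45+51+61=355
- A+C+D+F+G+H: weight 3+4+4+4+2+2=19, value 65+65+68+51+34+61=344
- A+C+D+E+G+H: weight 3+4+4+3+2+2=18, value 65+65+68+45+34+61=338
- A+C+D+E+F+G: weight 3+4+4+3+4+2=20, value 65+65+68+45+51+34=328
Best: 355 pts.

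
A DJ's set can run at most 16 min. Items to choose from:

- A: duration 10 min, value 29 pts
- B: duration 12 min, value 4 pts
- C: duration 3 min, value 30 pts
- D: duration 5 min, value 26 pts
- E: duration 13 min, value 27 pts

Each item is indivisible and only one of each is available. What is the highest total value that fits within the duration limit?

59 pts

Check high-value combinations within 16 min:
- A+C: duration 10+3=13, value 29+30=59
- C+E: duration 3+13=16, value 30+27=57
- C+D: duration 3+5=8, value 30+26=56
- A+D: duration 10+5=15, value 29+26=55
Best: 59 pts.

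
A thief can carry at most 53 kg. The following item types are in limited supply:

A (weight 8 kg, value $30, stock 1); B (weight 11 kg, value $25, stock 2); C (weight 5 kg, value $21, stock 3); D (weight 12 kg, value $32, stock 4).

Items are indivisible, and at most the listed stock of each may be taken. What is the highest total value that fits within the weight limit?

Top feasible selections:
- 1×A + 1×B + 2×C + 2×D: weight 53, value 161
- 3×C + 3×D: weight 51, value 159
Best: $161.

$161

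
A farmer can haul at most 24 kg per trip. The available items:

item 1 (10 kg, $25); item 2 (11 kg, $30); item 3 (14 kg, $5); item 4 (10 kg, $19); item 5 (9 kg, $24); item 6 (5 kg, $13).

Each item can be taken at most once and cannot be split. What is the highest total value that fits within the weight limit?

Check high-value combinations within 24 kg:
- item 1+item 5+item 6: weight 10+9+5=24, value 25+24+13=62
- item 4+item 5+item 6: weight 10+9+5=24, value 19+24+13=56
- item 1+item 2: weight 10+11=21, value 25+30=55
- item 2+item 5: weight 11+9=20, value 30+24=54
- item 1+item 5: weight 10+9=19, value 25+24=49
Best: $62.

$62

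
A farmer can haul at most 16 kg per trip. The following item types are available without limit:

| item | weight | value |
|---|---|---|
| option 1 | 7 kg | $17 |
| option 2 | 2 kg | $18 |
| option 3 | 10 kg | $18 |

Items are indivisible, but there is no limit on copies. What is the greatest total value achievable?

Best value-per-unit is option 2 at 18/2, and filling with it alone uses weight 8×2=16. No mix of the others beats 8×18 = 144.

$144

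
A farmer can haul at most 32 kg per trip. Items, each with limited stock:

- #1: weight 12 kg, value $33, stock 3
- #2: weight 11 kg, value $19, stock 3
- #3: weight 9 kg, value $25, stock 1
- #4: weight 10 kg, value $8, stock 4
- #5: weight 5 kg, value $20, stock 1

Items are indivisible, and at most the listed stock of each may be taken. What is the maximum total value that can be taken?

$86

Top feasible selections:
- 2×#1 + 1×#5: weight 29, value 86
- 1×#1 + 1×#3 + 1×#5: weight 26, value 78
Best: $86.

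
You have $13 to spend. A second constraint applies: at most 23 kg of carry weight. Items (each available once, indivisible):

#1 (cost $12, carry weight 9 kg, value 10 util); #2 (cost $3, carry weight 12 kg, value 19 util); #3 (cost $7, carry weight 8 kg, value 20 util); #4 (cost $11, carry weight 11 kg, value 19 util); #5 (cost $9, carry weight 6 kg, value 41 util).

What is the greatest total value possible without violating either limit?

Feasible sets respecting both limits:
- #2+#5: cost 12, carry weight 18, value 60
- #5: cost 9, carry weight 6, value 41
- #2+#3: cost 10, carry weight 20, value 39
- #3: cost 7, carry weight 8, value 20
Best: 60 util.

60 util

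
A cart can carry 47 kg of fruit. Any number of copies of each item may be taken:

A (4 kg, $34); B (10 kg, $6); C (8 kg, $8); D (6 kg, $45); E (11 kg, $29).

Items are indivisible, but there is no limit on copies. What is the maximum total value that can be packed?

Best value-per-unit is A at 34/4; filling with it alone gives 11×34 = 374.
Optimal mix: 10×A + 1×D → weight 46, value 385.

$385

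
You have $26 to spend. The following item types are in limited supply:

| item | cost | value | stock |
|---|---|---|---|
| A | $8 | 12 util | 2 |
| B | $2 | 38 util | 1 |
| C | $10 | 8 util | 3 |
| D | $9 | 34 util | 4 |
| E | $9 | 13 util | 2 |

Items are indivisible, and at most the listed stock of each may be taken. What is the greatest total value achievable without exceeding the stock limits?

106 util

Top feasible selections:
- 1×B + 2×D: cost 20, value 106
- 1×B + 1×D + 1×E: cost 20, value 85
- 1×A + 1×B + 1×D: cost 19, value 84
- 1×B + 1×C + 1×D: cost 21, value 80
Best: 106 util.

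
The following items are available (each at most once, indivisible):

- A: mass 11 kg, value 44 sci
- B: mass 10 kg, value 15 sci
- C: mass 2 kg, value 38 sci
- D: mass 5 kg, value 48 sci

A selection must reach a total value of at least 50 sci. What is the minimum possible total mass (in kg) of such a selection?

7

Subsets with value ≥ 50, sorted by total mass:
- C+D: mass 7, value 86
- B+C: mass 12, value 53
- A+C: mass 13, value 82
Minimum mass: 7 kg.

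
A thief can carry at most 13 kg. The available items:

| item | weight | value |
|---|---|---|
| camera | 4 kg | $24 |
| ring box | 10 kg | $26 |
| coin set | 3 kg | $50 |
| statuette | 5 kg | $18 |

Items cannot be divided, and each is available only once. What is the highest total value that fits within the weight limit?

$92

Check high-value combinations within 13 kg:
- camera+coin set+statuette: weight 4+3+5=12, value 24+50+18=92
- ring box+coin set: weight 10+3=13, value 26+50=76
- camera+coin set: weight 4+3=7, value 24+50=74
- coin set+statuette: weight 3+5=8, value 50+18=68
- coin set: weight 3, value 50
Best: $92.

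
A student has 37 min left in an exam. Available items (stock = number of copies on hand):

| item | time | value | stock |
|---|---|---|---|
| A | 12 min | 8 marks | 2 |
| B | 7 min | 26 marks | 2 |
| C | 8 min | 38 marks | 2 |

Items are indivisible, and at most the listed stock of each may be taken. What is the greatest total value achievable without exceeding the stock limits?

Best selections within time 37 and stock limits:
- 2×B + 2×C: time 30, value 128
- 1×A + 1×B + 2×C: time 35, value 110
Best: 128 marks.

128 marks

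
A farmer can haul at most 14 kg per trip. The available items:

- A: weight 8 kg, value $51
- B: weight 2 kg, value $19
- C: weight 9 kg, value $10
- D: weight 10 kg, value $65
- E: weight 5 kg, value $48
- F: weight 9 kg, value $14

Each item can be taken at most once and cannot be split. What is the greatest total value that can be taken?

$99

This is a 0/1 knapsack; check combinations near the capacity.
- A+E: weight 8+5=13, value 51+48=99
- B+D: weight 2+10=12, value 19+65=84
- A+B: weight 8+2=10, value 51+19=70
- B+E: weight 2+5=7, value 19+48=67
- D: weight 10, value 65
Best: $99.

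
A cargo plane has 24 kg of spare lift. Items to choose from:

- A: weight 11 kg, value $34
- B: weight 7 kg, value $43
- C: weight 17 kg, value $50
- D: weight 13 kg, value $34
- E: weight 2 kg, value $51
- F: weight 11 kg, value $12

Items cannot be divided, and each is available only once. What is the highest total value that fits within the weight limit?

Check high-value combinations within 24 kg:
- A+B+E: weight 11+7+2=20, value 34+43+51=128
- B+D+E: weight 7+13+2=22, value 43+34+51=128
- B+E+F: weight 7+2+11=20, value 43+51+12=106
Best: $128.

$128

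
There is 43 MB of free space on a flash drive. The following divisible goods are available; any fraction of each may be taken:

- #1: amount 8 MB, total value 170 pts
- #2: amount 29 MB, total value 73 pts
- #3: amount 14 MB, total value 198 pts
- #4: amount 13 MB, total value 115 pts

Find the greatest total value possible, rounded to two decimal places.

503.14

Take in order of value per unit:
- #1 (170/8 per unit): all 8 → value 170, running total 170.00
- #3 (198/14 per unit): all 14 → value 198, running total 368.00
- #4 (115/13 per unit): all 13 → value 115, running total 483.00
- #2 (73/29 per unit): 8 of 29 → value 8×73/29 = 20.1379, running total 503.14
Total 503.14.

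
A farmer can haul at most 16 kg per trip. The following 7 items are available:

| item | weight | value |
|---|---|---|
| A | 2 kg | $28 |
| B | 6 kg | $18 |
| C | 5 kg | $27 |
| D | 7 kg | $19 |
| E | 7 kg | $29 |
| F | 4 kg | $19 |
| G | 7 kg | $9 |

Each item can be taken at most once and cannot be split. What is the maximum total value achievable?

Check high-value combinations within 16 kg:
- A+C+E: weight 2+5+7=14, value 28+27+29=84
- A+E+F: weight 2+7+4=13, value 28+29+19=76
- A+D+E: weight 2+7+7=16, value 28+19+29=76
Best: $84.

$84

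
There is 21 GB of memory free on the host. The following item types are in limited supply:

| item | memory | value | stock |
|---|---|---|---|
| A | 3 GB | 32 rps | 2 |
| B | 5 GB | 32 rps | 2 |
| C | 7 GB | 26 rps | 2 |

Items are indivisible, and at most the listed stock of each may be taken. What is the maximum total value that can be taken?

128 rps

Best selections within memory 21 and stock limits:
- 2×A + 2×B: memory 16, value 128
- 2×A + 1×B + 1×C: memory 18, value 122
- 1×A + 2×B + 1×C: memory 20, value 122
Best: 128 rps.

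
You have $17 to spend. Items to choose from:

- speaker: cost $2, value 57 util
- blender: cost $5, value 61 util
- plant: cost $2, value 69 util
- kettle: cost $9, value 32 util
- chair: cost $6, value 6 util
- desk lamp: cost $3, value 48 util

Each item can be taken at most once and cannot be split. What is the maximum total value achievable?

235 util

Check high-value combinations within $17:
- speaker+blender+plant+desk lamp: cost 2+5+2+3=12, value 57+61+69+48=235
- speaker+plant+kettle+desk lamp: cost 2+2+9+3=16, value 57+69+32+48=206
- speaker+blender+plant+chair: cost 2+5+2+6=15, value 57+61+69+6=193
- speaker+blender+plant: cost 2+5+2=9, value 57+61+69=187
- blender+plant+chair+desk lamp: cost 5+2+6+3=16, value 61+69+6+48=184
Best: 235 util.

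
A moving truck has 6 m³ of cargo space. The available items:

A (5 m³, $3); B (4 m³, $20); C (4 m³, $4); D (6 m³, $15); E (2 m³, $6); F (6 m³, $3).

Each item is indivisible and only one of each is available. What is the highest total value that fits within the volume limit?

$26

Check high-value combinations within 6 m³:
- B+E: volume 4+2=6, value 20+6=26
- B: volume 4, value 20
- D: volume 6, value 15
- C+E: volume 4+2=6, value 4+6=10
Best: $26.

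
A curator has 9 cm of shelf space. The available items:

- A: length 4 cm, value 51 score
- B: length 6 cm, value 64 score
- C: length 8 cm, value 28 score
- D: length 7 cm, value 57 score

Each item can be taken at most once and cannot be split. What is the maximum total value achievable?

64 score

Check high-value combinations within 9 cm:
- B: length 6, value 64
- D: length 7, value 57
- A: length 4, value 51
- C: length 8, value 28
Best: 64 score.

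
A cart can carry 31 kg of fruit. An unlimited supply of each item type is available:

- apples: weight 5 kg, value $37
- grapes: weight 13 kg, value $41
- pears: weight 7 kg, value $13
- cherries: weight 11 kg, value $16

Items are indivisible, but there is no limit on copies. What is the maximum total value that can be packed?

$222

Best value-per-unit is apples at 37/5, and filling with it alone uses weight 6×5=30. No mix of the others beats 6×37 = 222.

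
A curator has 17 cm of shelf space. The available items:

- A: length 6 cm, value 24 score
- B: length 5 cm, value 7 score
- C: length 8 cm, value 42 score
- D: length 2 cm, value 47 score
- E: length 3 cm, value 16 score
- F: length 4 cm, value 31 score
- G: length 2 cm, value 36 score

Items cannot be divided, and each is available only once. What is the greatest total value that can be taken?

Check high-value combinations within 17 cm:
- C+D+F+G: length 8+2+4+2=16, value 42+47+31+36=156
- A+D+E+F+G: length 6+2+3+4+2=17, value 24+47+16+31+36=154
- C+D+E+G: length 8+2+3+2=15, value 42+47+16+36=141
Best: 156 score.

156 score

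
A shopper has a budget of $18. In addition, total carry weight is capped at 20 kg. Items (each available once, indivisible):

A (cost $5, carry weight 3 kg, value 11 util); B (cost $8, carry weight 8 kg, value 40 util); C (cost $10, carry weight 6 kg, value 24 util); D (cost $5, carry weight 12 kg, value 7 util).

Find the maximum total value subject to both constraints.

Feasible sets respecting both limits:
- B+C: cost 18, carry weight 14, value 64
- A+B: cost 13, carry weight 11, value 51
- B+D: cost 13, carry weight 20, value 47
- B: cost 8, carry weight 8, value 40
Best: 64 util.

64 util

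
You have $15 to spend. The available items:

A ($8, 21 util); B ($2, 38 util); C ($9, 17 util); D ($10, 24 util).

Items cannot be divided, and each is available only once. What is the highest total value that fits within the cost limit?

62 util

This is a 0/1 knapsack; check combinations near the capacity.
- B+D: cost 2+10=12, value 38+24=62
- A+B: cost 8+2=10, value 21+38=59
- B+C: cost 2+9=11, value 38+17=55
- B: cost 2, value 38
Best: 62 util.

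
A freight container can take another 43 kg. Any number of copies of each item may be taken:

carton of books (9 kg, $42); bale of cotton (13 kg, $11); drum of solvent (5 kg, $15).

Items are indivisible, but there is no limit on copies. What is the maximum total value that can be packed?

Best value-per-unit is carton of books at 42/9; filling with it alone gives 4×42 = 168.
Optimal mix: 4×carton of books + 1×drum of solvent → weight 41, value 183.

$183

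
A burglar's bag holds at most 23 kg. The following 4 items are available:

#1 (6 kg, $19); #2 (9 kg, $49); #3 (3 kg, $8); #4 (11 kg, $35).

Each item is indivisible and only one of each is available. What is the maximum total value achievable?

Check high-value combinations within 23 kg:
- #2+#3+#4: weight 9+3+11=23, value 49+8+35=92
- #2+#4: weight 9+11=20, value 49+35=84
- #1+#2+#3: weight 6+9+3=18, value 19+49+8=76
Best: $92.

$92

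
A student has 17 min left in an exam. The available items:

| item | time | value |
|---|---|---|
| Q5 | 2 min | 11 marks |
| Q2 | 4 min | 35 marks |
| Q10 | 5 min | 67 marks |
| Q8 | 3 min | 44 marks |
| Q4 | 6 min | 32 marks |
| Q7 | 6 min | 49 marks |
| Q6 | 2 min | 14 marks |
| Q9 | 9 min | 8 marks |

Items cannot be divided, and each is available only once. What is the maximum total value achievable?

This is a 0/1 knapsack; check combinations near the capacity.
- Q10+Q8+Q7+Q6: time 5+3+6+2=16, value 67+44+49+14=174
- Q5+Q10+Q8+Q7: time 2+5+3+6=16, value 11+67+44+49=171
- Q5+Q2+Q10+Q8+Q6: time 2+4+5+3+2=16, value 11+35+67+44+14=171
- Q2+Q10+Q7+Q6: time 4+5+6+2=17, value 35+67+49+14=165
Best: 174 marks.

174 marks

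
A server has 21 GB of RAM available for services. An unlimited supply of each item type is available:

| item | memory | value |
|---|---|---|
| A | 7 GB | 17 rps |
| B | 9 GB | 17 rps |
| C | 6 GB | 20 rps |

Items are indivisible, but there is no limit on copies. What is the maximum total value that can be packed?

60 rps

Best value-per-unit is C at 20/6, and filling with it alone uses memory 3×6=18. No mix of the others beats 3×20 = 60.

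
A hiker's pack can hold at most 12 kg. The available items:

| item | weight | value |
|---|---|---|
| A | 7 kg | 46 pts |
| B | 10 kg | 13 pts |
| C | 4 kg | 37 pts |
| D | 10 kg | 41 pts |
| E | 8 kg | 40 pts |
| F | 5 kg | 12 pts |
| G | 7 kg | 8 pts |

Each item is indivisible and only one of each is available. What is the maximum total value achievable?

Check high-value combinations within 12 kg:
- A+C: weight 7+4=11, value 46+37=83
- C+E: weight 4+8=12, value 37+40=77
- A+F: weight 7+5=12, value 46+12=58
Best: 83 pts.

83 pts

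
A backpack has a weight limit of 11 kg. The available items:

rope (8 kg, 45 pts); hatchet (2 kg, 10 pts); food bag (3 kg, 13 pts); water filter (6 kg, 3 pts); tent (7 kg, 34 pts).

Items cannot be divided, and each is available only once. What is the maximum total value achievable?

58 pts

Check high-value combinations within 11 kg:
- rope+food bag: weight 8+3=11, value 45+13=58
- rope+hatchet: weight 8+2=10, value 45+10=55
- food bag+tent: weight 3+7=10, value 13+34=47
Best: 58 pts.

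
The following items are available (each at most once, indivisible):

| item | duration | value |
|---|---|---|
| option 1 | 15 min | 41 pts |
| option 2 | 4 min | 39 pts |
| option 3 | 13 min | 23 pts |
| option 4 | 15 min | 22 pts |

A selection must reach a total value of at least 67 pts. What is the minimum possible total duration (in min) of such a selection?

Subsets with value ≥ 67, sorted by total duration:
- option 1+option 2: duration 19, value 80
- option 1+option 2+option 3: duration 32, value 103
- option 2+option 3+option 4: duration 32, value 84
- option 1+option 2+option 4: duration 34, value 102
Minimum duration: 19 min.

19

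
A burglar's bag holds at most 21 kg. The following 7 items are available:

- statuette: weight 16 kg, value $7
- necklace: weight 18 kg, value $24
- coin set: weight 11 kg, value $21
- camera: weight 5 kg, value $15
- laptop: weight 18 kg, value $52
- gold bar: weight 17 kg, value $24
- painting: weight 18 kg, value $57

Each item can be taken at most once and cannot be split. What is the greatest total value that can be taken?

Check high-value combinations within 21 kg:
- painting: weight 18, value 57
- laptop: weight 18, value 52
- coin set+camera: weight 11+5=16, value 21+15=36
- gold bar: weight 17, value 24
Best: $57.

$57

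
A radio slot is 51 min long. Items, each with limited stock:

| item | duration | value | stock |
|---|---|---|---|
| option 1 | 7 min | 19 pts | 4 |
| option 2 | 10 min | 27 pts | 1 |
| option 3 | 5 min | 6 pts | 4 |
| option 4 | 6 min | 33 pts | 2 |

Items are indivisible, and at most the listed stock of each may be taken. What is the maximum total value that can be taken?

Top feasible selections:
- 4×option 1 + 1×option 2 + 2×option 4: duration 50, value 169
- 3×option 1 + 1×option 2 + 1×option 3 + 2×option 4: duration 48, value 156
Best: 169 pts.

169 pts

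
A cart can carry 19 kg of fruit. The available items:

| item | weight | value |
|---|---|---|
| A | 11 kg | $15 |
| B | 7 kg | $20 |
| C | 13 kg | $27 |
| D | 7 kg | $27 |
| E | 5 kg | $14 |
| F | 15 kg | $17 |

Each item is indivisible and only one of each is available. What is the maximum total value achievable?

This is a 0/1 knapsack; check combinations near the capacity.
- B+D+E: weight 7+7+5=19, value 20+27+14=61
- B+D: weight 7+7=14, value 20+27=47
- A+D: weight 11+7=18, value 15+27=42
- D+E: weight 7+5=12, value 27+14=41
Best: $61.

$61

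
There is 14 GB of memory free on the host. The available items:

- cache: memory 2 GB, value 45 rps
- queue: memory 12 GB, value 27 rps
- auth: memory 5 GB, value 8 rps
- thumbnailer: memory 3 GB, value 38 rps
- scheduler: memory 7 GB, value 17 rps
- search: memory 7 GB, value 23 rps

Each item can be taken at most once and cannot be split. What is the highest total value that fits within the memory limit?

Check high-value combinations within 14 GB:
- cache+thumbnailer+search: memory 2+3+7=12, value 45+38+23=106
- cache+thumbnailer+scheduler: memory 2+3+7=12, value 45+38+17=100
- cache+auth+thumbnailer: memory 2+5+3=10, value 45+8+38=91
Best: 106 rps.

106 rps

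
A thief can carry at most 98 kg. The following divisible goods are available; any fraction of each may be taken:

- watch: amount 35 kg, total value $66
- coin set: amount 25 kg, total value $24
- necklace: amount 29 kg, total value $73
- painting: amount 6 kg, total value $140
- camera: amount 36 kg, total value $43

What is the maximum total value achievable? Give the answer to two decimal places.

312.44

Take in order of value per unit:
- painting (140/6 per unit): all 6 → value 140, running total 140.00
- necklace (73/29 per unit): all 29 → value 73, running total 213.00
- watch (66/35 per unit): all 35 → value 66, running total 279.00
- camera (43/36 per unit): 28 of 36 → value 28×43/36 = 33.4444, running total 312.44
Total 312.44.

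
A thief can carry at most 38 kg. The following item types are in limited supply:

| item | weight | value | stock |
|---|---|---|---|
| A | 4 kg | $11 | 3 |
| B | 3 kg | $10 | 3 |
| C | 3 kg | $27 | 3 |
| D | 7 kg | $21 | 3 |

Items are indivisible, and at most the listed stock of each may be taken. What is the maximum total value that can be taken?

$166

Top feasible selections:
- 2×A + 3×C + 3×D: weight 38, value 166
- 3×A + 1×B + 3×C + 2×D: weight 38, value 166
- 1×A + 1×B + 3×C + 3×D: weight 37, value 165
- 2×A + 2×B + 3×C + 2×D: weight 37, value 165
Best: $166.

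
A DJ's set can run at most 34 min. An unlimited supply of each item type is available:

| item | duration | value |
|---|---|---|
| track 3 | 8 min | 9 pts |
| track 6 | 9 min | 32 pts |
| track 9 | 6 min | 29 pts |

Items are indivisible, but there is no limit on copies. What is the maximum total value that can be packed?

Best value-per-unit is track 9 at 29/6; filling with it alone gives 5×29 = 145.
Optimal mix: 1×track 6 + 4×track 9 → duration 33, value 148.

148 pts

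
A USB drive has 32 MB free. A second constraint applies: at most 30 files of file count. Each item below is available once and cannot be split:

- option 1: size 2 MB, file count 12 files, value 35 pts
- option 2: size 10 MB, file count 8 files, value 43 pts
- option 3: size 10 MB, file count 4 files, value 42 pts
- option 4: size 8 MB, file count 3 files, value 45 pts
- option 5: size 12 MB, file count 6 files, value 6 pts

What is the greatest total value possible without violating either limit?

Feasible sets respecting both limits:
- option 1+option 2+option 3+option 4: size 30, file count 27, value 165
- option 2+option 3+option 4: size 28, file count 15, value 130
- option 1+option 2+option 4+option 5: size 32, file count 29, value 129
Best: 165 pts.

165 pts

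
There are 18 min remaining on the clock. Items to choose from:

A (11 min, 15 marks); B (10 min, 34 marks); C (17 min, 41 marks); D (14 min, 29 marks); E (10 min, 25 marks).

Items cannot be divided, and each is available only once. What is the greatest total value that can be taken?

41 marks

Check high-value combinations within 18 min:
- C: time 17, value 41
- B: time 10, value 34
- D: time 14, value 29
Best: 41 marks.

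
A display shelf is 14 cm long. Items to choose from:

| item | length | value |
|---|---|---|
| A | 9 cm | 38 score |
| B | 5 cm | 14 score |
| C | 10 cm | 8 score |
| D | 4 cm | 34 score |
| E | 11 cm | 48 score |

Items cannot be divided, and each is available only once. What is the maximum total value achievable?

This is a 0/1 knapsack; check combinations near the capacity.
- A+D: length 9+4=13, value 38+34=72
- A+B: length 9+5=14, value 38+14=52
- B+D: length 5+4=9, value 14+34=48
- E: length 11, value 48
- C+D: length 10+4=14, value 8+34=42
Best: 72 score.

72 score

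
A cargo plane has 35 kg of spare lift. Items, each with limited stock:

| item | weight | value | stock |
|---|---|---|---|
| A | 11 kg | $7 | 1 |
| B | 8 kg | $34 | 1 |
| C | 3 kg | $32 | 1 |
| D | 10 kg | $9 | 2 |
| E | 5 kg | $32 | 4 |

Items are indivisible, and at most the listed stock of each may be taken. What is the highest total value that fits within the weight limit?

Top feasible selections:
- 1×B + 1×C + 4×E: weight 31, value 194
- 1×C + 1×D + 4×E: weight 33, value 169
- 1×A + 1×C + 4×E: weight 34, value 167
Best: $194.

$194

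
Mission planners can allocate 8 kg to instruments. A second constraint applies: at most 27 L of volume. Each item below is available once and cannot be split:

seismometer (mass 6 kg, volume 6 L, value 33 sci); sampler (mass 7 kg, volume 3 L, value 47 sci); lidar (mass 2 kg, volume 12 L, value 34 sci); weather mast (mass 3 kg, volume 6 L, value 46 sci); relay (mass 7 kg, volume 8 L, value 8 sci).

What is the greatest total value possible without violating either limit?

80 sci

Feasible sets respecting both limits:
- lidar+weather mast: mass 5, volume 18, value 80
- seismometer+lidar: mass 8, volume 18, value 67
- sampler: mass 7, volume 3, value 47
- weather mast: mass 3, volume 6, value 46
Best: 80 sci.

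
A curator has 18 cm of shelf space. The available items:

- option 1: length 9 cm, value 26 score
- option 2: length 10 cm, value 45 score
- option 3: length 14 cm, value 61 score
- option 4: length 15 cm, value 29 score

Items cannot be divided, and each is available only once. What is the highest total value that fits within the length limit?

61 score

Check high-value combinations within 18 cm:
- option 3: length 14, value 61
- option 2: length 10, value 45
- option 4: length 15, value 29
- option 1: length 9, value 26
Best: 61 score.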